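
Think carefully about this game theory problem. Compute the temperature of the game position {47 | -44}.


The game is {47 | -44}, a switch {a | b} with numbers a > b.
Cooling {a | b} by t gives {a - t | b + t}, which stops being hot when a - t = b + t, i.e. at t = (a - b)/2. So the temperature of a switch is (a - b)/2.
Temperature = (Left option - Right option) / 2
= (47 - (-44)) / 2
= 91 / 2
= 91/2

91/2


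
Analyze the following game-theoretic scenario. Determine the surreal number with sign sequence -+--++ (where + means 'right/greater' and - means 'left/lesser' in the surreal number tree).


Sign expansion: -+--++
Rule: track bounds (lo, hi), initially (-inf, +inf). On '+', the current value becomes lo and we move to the simplest number in (value, hi): value + 1 if hi = +inf, otherwise the midpoint (value + hi)/2. On '-', the current value becomes hi and we move to value - 1 if lo = -inf, otherwise the midpoint (lo + value)/2.
Start at 0.
Step 1: sign = -, move left. Bounds: (-inf, 0). Value = -1
Step 2: sign = +, move right. Bounds: (-1, 0). Value = -1/2
Step 3: sign = -, move left. Bounds: (-1, -1/2). Value = -3/4
Step 4: sign = -, move left. Bounds: (-1, -3/4). Value = -7/8
Step 5: sign = +, move right. Bounds: (-7/8, -3/4). Value = -13/16
Step 6: sign = +, move right. Bounds: (-13/16, -3/4). Value = -25/32
The surreal number with sign expansion -+--++ is -25/32.

-25/32


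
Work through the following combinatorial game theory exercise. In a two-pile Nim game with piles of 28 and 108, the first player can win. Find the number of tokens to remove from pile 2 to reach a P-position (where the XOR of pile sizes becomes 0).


Piles: 28 and 108
Current XOR: 28 XOR 108 = 112 (non-zero, so this is an N-position).
To make the XOR zero, we need to find a move that balances the piles.
For pile 2 (size 108): target = 108 XOR 112 = 28
We reduce pile 2 from 108 to 28.
Tokens removed: 108 - 28 = 80
Verification: 28 XOR 28 = 0

80


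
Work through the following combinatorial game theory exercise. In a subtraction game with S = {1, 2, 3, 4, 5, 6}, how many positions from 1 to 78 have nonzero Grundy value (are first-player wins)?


Subtraction set S = {1, 2, 3, 4, 5, 6}, so G(n) = n mod 7.
G(n) = 0 when n is a multiple of 7.
Multiples of 7 in [1, 78]: 11
N-positions (nonzero Grundy) = 78 - 11 = 67

67


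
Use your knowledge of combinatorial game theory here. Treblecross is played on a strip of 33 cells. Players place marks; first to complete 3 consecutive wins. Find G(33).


Treblecross: place X on empty cells; 3-in-a-row wins.
Playing within two cells of an existing X lets the opponent win at once, so sensible play treats the cells i-2..i+2 around each X as dead. The player left with no safe cell loses, so this is a normal-play take-away game on strips of safe cells.
Placing X at cell i (0-indexed) of a strip of k safe cells leaves independent strips of sizes max(0, i-2) and max(0, k-i-3). Hence G(k) = mex{ G(max(0,i-2)) XOR G(max(0,k-i-3)) : 0 <= i < k }, with G(0) = 0.
G(1): splits (0,0):0^0=0 -> mex({0}) = 1
G(2): splits (0,0):0^0=0 -> mex({0}) = 1
G(3): splits (0,0):0^0=0 -> mex({0}) = 1
G(4): splits (0,1):0^1=1 (0,0):0^0=0 -> mex({0, 1}) = 2
G(5): splits (0,2):0^1=1 (0,1):0^1=1 (0,0):0^0=0 -> mex({0, 1}) = 2
G(6) = mex({1}) = 0
G(7) = mex({0, 1, 2}) = 3
G(8) = mex({0, 1, 2}) = 3
G(9) = mex({0, 2}) = 1
G(10) = mex({0, 2, 3}) = 1
G(11) = mex({0, 3}) = 1
G(12) = mex({1, 3}) = 0
G(13) = mex({0, 1, 2, 3}) = 4
G(14) = mex({0, 1, 2}) = 3
G(15) = mex({0, 1, 2}) = 3
G(16) = mex({0, 1, 2, 4}) = 3
G(17) = mex({0, 1, 3, 4}) = 2
G(18) = mex({0, 1, 3, 4}) = 2
G(19) = mex({0, 1, 3, 5}) = 2
G(20) = mex({0, 1, 2, 3, 5}) = 4
G(21) = mex({0, 1, 2, 3, 5}) = 4
G(22) = mex({1, 2, 6}) = 0
G(23) = mex({0, 1, 2, 3, 4, 6}) = 5
G(24) = mex({0, 1, 2, 3, 4}) = 5
G(25) = mex({0, 1, 3, 4, 7}) = 2
G(26) = mex({0, 1, 3, 4, 5, 7}) = 2
G(27) = mex({0, 1, 3, 5}) = 2
G(28) = mex({0, 1, 2, 5}) = 3
G(29) = mex({0, 1, 2, 4, 5, 6}) = 3
G(30) = mex({1, 2, 4, 6}) = 0
G(31) = mex({0, 1, 2, 3, 4, 6}) = 5
G(32) = mex({1, 2, 3, 4, 7}) = 0
G(33) = mex({0, 3, 7}) = 1
Therefore G(33) = 1.

1


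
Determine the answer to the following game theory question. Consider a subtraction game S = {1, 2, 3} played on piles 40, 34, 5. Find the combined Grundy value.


Subtraction set: {1, 2, 3}
For this subtraction set, G(n) = n mod 4 (period = max + 1 = 4).
Pile 1 (size 40): G(40) = 40 mod 4 = 0
Pile 2 (size 34): G(34) = 34 mod 4 = 2
Pile 3 (size 5): G(5) = 5 mod 4 = 1
Total Grundy value = XOR of all: 0 XOR 2 XOR 1 = 3

3


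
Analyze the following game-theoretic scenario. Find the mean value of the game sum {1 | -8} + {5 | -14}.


G1 = {1 | -8}, G2 = {5 | -14}
Each is a switch {a | b} with numbers a > b; its mean value is (a + b)/2, and mean value is additive over game sums: m(G1 + G2) = m(G1) + m(G2).
Mean of G1 = (1 + (-8))/2 = -7/2 = -7/2
Mean of G2 = (5 + (-14))/2 = -9/2 = -9/2
Mean of G1 + G2 = -7/2 + -9/2 = -8

-8


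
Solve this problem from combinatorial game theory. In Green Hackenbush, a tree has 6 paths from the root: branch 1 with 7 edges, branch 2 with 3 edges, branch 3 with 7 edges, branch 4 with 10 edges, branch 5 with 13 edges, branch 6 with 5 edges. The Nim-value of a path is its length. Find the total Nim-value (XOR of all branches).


The tree has 6 branches from the ground vertex.
In Green Hackenbush, the Nim-value of a simple path of length k is k.
Branch 1: length 7, Nim-value = 7
Branch 2: length 3, Nim-value = 3
Branch 3: length 7, Nim-value = 7
Branch 4: length 10, Nim-value = 10
Branch 5: length 13, Nim-value = 13
Branch 6: length 5, Nim-value = 5
Total Nim-value = XOR of all branch values:
0 XOR 7 = 7
7 XOR 3 = 4
4 XOR 7 = 3
3 XOR 10 = 9
9 XOR 13 = 4
4 XOR 5 = 1
Nim-value of the tree = 1

1


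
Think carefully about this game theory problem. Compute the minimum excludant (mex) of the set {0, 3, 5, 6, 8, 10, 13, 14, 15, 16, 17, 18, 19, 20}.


Set = {0, 3, 5, 6, 8, 10, 13, 14, 15, 16, 17, 18, 19, 20}
0 is in the set.
1 is NOT in the set. This is the mex.
mex = 1

1


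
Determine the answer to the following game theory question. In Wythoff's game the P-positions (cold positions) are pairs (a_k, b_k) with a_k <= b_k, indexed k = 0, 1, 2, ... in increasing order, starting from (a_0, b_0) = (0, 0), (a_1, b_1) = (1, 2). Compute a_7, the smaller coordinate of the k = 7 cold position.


By Wythoff's theorem, a_k = floor(k * phi) and b_k = floor(k * phi^2) = a_k + k, where phi = (1 + sqrt(5))/2 is the golden ratio.
phi = (1 + sqrt(5))/2 = 1.618034
k = 7
k * phi = 7 * 1.618034 = 11.326238
a_7 = floor(k * phi) = 11

11


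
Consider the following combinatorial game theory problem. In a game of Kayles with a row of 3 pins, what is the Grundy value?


Kayles: a move removes 1 or 2 adjacent pins from a contiguous row.
Removing pins from a row of k leaves two independent rows (a, b) with a + b = k - 1 (one pin) or a + b = k - 2 (two pins); an end removal gives a = 0.
By Sprague-Grundy, G(k) = mex{ G(a) XOR G(b) } over all these splits. G(0) = 0.
G(1): splits (0,0):0^0=0 -> mex({0}) = 1
G(2): splits (0,1):0^1=1 (0,0):0^0=0 -> mex({0, 1}) = 2
G(3): splits (0,2):0^2=2 (1,1):1^1=0 (0,1):0^1=1 -> mex({0, 1, 2}) = 3
Therefore G(3) = 3.

3


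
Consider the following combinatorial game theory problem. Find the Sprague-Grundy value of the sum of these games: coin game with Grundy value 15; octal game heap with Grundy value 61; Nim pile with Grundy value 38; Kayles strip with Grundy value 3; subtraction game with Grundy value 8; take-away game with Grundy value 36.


By the Sprague-Grundy theorem, the Grundy value of a sum of games is the XOR of individual Grundy values.
coin game: Grundy value = 15. Running XOR: 0 XOR 15 = 15
octal game heap: Grundy value = 61. Running XOR: 15 XOR 61 = 50
Nim pile: Grundy value = 38. Running XOR: 50 XOR 38 = 20
Kayles strip: Grundy value = 3. Running XOR: 20 XOR 3 = 23
subtraction game: Grundy value = 8. Running XOR: 23 XOR 8 = 31
take-away game: Grundy value = 36. Running XOR: 31 XOR 36 = 59
The combined Grundy value is 59.

59


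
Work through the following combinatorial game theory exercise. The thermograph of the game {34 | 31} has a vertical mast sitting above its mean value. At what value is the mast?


Game = {34 | 31}, a switch {a | b} with numbers a > b.
Its thermograph has left wall a - t and right wall b + t, which meet at t = (a - b)/2, where both equal (a + b)/2. So the mast (mean value) is at (a + b)/2.
Mean = (34 + (31))/2 = 65/2 = 65/2

65/2


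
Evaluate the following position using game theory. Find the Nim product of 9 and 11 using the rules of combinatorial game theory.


Nim multiplication is bilinear over XOR: (u XOR v) * w = (u*w) XOR (v*w).
So we split each operand into its bit components and XOR the pairwise Nim products.
9 = 1 + 8 (as XOR of powers of 2).
11 = 1 + 2 + 8 (as XOR of powers of 2).
Using the standard Nim-product table on single bits:
  2*2 = 3,   2*4 = 8,   2*8 = 12,
  4*4 = 6,   4*8 = 11,  8*8 = 13,
and  1*x = x (identity), k*l = l*k (commutative).
Pairwise Nim products:
  1 * 1 = 1
  1 * 2 = 2
  1 * 8 = 8
  8 * 1 = 8
  8 * 2 = 12
  8 * 8 = 13
XOR them: 1 XOR 2 XOR 8 XOR 8 XOR 12 XOR 13 = 2.
Result: 9 * 11 = 2 (in Nim).

2


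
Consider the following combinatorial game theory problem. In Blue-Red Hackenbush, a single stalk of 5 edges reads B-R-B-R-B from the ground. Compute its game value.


Edges (from ground): B-R-B-R-B
By Berlekamp's sign-expansion rule, a Blue-Red Hackenbush stalk has the value of the surreal number whose sign sequence is the edge sequence with B -> + and R -> -.
Sign sequence: +-+-+
Trace the sign expansion in the surreal number tree, starting from 0:
Edge 1: B (sign +) -> bounds (0, +inf), value = 1
Edge 2: R (sign -) -> bounds (0, 1), value = 1/2
Edge 3: B (sign +) -> bounds (1/2, 1), value = 3/4
Edge 4: R (sign -) -> bounds (1/2, 3/4), value = 5/8
Edge 5: B (sign +) -> bounds (5/8, 3/4), value = 11/16
Game value = 11/16

11/16


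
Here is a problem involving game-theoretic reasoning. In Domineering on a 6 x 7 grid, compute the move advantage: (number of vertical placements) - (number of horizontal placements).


Board is 6 x 7 (rows x cols).
Left (vertical) placements: (rows-1) * cols = 5 * 7 = 35
Right (horizontal) placements: rows * (cols-1) = 6 * 6 = 36
Advantage = Left - Right = 35 - 36 = -1

-1


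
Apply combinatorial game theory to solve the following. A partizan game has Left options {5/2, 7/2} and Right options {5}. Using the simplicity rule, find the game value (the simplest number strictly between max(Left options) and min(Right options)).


Left options: {5/2, 7/2}, max = 7/2
Right options: {5}, min = 5
All options are numbers and max(Left) < min(Right), so by the simplicity theorem the value is the simplest (earliest-born) number strictly between 7/2 and 5.
The only integer strictly between 7/2 and 5 is 4.
No non-integer in the interval can be simpler: if x is a non-integer in the interval, then floor(x) or ceil(x) also lies in the interval (the interval contains an integer), and both are proper prefixes of x's sign expansion, i.e. born earlier. So the game value is 4.
Game value = 4

4


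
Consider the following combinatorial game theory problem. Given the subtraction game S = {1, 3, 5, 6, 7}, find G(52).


The subtraction set is S = {1, 3, 5, 6, 7}.
G(k) = mex{ G(k - s) : s in S, s <= k }. We compute iteratively: G(0) = 0.
G(1) = mex({0}) = 1
G(2) = mex({1}) = 0
G(3) = mex({0}) = 1
G(4) = mex({1}) = 0
G(5) = mex({0}) = 1
G(6) = mex({0, 1}) = 2
G(7) = mex({0, 1, 2}) = 3
G(8) = mex({0, 1, 3}) = 2
G(9) = mex({0, 1, 2}) = 3
G(10) = mex({0, 1, 3}) = 2
G(11) = mex({0, 1, 2}) = 3
G(12) = mex({1, 2, 3}) = 0
G(13) = mex({0, 2, 3}) = 1
G(14) = mex({1, 2, 3}) = 0
G(15) = mex({0, 2, 3}) = 1
G(16) = mex({1, 2, 3}) = 0
G(17) = mex({0, 2, 3}) = 1
G(18) = mex({0, 1, 3}) = 2
Observe that G(12)..G(18) = 0, 1, 0, 1, 0, 1, 2 repeats G(0)..G(6) = 0, 1, 0, 1, 0, 1, 2.
For k >= max(S) = 7, G(k) is determined by the previous 7 values G(k-7)..G(k-1); a window of 7 consecutive values has recurred shifted by 12, so by induction G(k + 12) = G(k) for all k >= 0: the sequence is periodic from the start with period 12.
One period: G(0..11) = 0, 1, 0, 1, 0, 1, 2, 3, 2, 3, 2, 3.
52 mod 12 = 4, so G(52) = G(4) = 0.

0


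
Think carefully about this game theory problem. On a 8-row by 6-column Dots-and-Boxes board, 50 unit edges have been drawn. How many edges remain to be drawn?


Grid: 8 x 6 boxes, i.e. 9 rows and 7 columns of dots.
Horizontal edges: (rows + 1) * cols = 9 * 6 = 54
Vertical edges: rows * (cols + 1) = 8 * 7 = 56
Total edges: 54 + 56 = 110
Edges drawn: 50
Remaining: 110 - 50 = 60

60


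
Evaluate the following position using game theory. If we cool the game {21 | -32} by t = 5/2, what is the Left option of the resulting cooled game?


Original game: {21 | -32} (a switch {a | b} with a > b).
Cooling by t (for t below the temperature (a - b)/2 = 53/2) taxes each move by t: {a | b} cooled by t is {a - t | b + t}.
Cooling amount: t = 5/2
Cooled Left option: 21 - 5/2 = 37/2
Cooled Right option: -32 + 5/2 = -59/2
Cooled game: {37/2 | -59/2}
Left option = 37/2

37/2


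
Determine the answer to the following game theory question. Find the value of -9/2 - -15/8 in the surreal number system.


x = -9/2, y = -15/8
Converting to common denominator: 8
x = -36/8, y = -15/8
x - y = -9/2 - -15/8 = -21/8

-21/8


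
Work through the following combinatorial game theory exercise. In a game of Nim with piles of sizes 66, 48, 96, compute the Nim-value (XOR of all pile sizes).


We need the XOR (exclusive or) of all pile sizes.
After XOR-ing pile 1 (size 66): 0 XOR 66 = 66
After XOR-ing pile 2 (size 48): 66 XOR 48 = 114
After XOR-ing pile 3 (size 96): 114 XOR 96 = 18
The Nim-value of this position is 18.

18


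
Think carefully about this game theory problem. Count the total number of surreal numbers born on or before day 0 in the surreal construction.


Day 0: {|} = 0 is born. Count = 1.
Day n: the number of surreal numbers born by day n is 2^(n+1) - 1.
By day 0: 2^1 - 1 = 1
By day 0: 1 surreal numbers.

1


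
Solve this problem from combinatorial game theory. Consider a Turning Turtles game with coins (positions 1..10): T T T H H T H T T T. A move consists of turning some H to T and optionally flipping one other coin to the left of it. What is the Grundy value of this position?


Coins: T T T H H T H T T T
Key fact: a single head at position k behaves exactly like a Nim heap of size k (turning it to T and optionally flipping a coin at j < k corresponds to moving the heap from k to j, or to 0), and heads combine as a disjunctive sum (two heads at the same place would cancel, matching j XOR j = 0). So the Nim-value is the XOR of the 1-indexed positions of the heads.
Face-up positions (1-indexed): [4, 5, 7]
XOR 0 with 4: 0 XOR 4 = 4
XOR 4 with 5: 4 XOR 5 = 1
XOR 1 with 7: 1 XOR 7 = 6
Nim-value = 6

6


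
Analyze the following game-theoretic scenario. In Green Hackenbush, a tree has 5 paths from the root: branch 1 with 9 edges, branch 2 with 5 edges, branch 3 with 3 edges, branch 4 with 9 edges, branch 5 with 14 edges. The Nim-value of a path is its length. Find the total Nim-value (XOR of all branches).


The tree has 5 branches from the ground vertex.
In Green Hackenbush, the Nim-value of a simple path of length k is k.
Branch 1: length 9, Nim-value = 9
Branch 2: length 5, Nim-value = 5
Branch 3: length 3, Nim-value = 3
Branch 4: length 9, Nim-value = 9
Branch 5: length 14, Nim-value = 14
Total Nim-value = XOR of all branch values:
0 XOR 9 = 9
9 XOR 5 = 12
12 XOR 3 = 15
15 XOR 9 = 6
6 XOR 14 = 8
Nim-value of the tree = 8

8


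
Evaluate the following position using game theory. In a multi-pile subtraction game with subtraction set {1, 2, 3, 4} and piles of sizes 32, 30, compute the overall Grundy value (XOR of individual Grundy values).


Subtraction set: {1, 2, 3, 4}
For this subtraction set, G(n) = n mod 5 (period = max + 1 = 5).
Pile 1 (size 32): G(32) = 32 mod 5 = 2
Pile 2 (size 30): G(30) = 30 mod 5 = 0
Total Grundy value = XOR of all: 2 XOR 0 = 2

2


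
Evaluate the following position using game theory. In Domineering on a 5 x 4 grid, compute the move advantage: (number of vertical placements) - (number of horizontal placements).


Board is 5 x 4 (rows x cols).
Left (vertical) placements: (rows-1) * cols = 4 * 4 = 16
Right (horizontal) placements: rows * (cols-1) = 5 * 3 = 15
Advantage = Left - Right = 16 - 15 = 1

1


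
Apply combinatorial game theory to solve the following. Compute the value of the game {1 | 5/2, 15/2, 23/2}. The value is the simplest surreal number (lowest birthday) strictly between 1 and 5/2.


Left options: {1}, max = 1
Right options: {5/2, 15/2, 23/2}, min = 5/2
All options are numbers and max(Left) < min(Right), so by the simplicity theorem the value is the simplest (earliest-born) number strictly between 1 and 5/2.
The only integer strictly between 1 and 5/2 is 2.
No non-integer in the interval can be simpler: if x is a non-integer in the interval, then floor(x) or ceil(x) also lies in the interval (the interval contains an integer), and both are proper prefixes of x's sign expansion, i.e. born earlier. So the game value is 2.
Game value = 2

2


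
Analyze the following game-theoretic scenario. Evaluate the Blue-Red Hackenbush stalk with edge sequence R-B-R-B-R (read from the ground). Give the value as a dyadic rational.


Edges (from ground): R-B-R-B-R
By Berlekamp's sign-expansion rule, a Blue-Red Hackenbush stalk has the value of the surreal number whose sign sequence is the edge sequence with B -> + and R -> -.
Sign sequence: -+-+-
Trace the sign expansion in the surreal number tree, starting from 0:
Edge 1: R (sign -) -> bounds (-inf, 0), value = -1
Edge 2: B (sign +) -> bounds (-1, 0), value = -1/2
Edge 3: R (sign -) -> bounds (-1, -1/2), value = -3/4
Edge 4: B (sign +) -> bounds (-3/4, -1/2), value = -5/8
Edge 5: R (sign -) -> bounds (-3/4, -5/8), value = -11/16
Game value = -11/16

-11/16


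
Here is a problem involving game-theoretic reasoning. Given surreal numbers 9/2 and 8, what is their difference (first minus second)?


x = 9/2, y = 8
Converting to common denominator: 2
x = 9/2, y = 16/2
x - y = 9/2 - 8 = -7/2

-7/2


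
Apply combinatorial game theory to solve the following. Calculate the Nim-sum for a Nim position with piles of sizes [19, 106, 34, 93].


We need the XOR (exclusive or) of all pile sizes.
After XOR-ing pile 1 (size 19): 0 XOR 19 = 19
After XOR-ing pile 2 (size 106): 19 XOR 106 = 121
After XOR-ing pile 3 (size 34): 121 XOR 34 = 91
After XOR-ing pile 4 (size 93): 91 XOR 93 = 6
The Nim-value of this position is 6.

6


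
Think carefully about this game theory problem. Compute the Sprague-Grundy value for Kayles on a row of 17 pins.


Kayles: a move removes 1 or 2 adjacent pins from a contiguous row.
Removing pins from a row of k leaves two independent rows (a, b) with a + b = k - 1 (one pin) or a + b = k - 2 (two pins); an end removal gives a = 0.
By Sprague-Grundy, G(k) = mex{ G(a) XOR G(b) } over all these splits. G(0) = 0.
G(1): splits (0,0):0^0=0 -> mex({0}) = 1
G(2): splits (0,1):0^1=1 (0,0):0^0=0 -> mex({0, 1}) = 2
G(3): splits (0,2):0^2=2 (1,1):1^1=0 (0,1):0^1=1 -> mex({0, 1, 2}) = 3
G(4): splits (0,3):0^3=3 (1,2):1^2=3 (0,2):0^2=2 (1,1):1^1=0 -> mex({0, 2, 3}) = 1
G(5): splits (0,4):0^1=1 (1,3):1^3=2 (2,2):2^2=0 (0,3):0^3=3 (1,2):1^2=3 -> mex({0, 1, 2, 3}) = 4
G(6) = mex({0, 1, 2, 4}) = 3
G(7) = mex({0, 1, 3, 4, 5}) = 2
G(8) = mex({0, 2, 3, 5, 6}) = 1
G(9) = mex({0, 1, 2, 3, 6, 7}) = 4
G(10) = mex({0, 1, 3, 4, 5, 7}) = 2
G(11) = mex({0, 1, 2, 3, 4, 5}) = 6
G(12) = mex({0, 1, 2, 3, 5, 6, 7}) = 4
G(13) = mex({0, 2, 3, 4, 6, 7}) = 1
G(14) = mex({0, 1, 4, 5, 6, 7}) = 2
G(15) = mex({0, 1, 2, 3, 4, 5, 6}) = 7
G(16) = mex({0, 2, 3, 5, 6, 7}) = 1
G(17) = mex({0, 1, 2, 3, 5, 6, 7}) = 4
Therefore G(17) = 4.

4


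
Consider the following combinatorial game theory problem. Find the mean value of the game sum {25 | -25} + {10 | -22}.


G1 = {25 | -25}, G2 = {10 | -22}
Each is a switch {a | b} with numbers a > b; its mean value is (a + b)/2, and mean value is additive over game sums: m(G1 + G2) = m(G1) + m(G2).
Mean of G1 = (25 + (-25))/2 = 0/2 = 0
Mean of G2 = (10 + (-22))/2 = -12/2 = -6
Mean of G1 + G2 = 0 + -6 = -6

-6


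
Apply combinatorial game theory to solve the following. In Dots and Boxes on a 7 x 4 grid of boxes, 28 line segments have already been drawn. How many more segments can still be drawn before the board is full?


Grid: 7 x 4 boxes, i.e. 8 rows and 5 columns of dots.
Horizontal edges: (rows + 1) * cols = 8 * 4 = 32
Vertical edges: rows * (cols + 1) = 7 * 5 = 35
Total edges: 32 + 35 = 67
Edges drawn: 28
Remaining: 67 - 28 = 39

39


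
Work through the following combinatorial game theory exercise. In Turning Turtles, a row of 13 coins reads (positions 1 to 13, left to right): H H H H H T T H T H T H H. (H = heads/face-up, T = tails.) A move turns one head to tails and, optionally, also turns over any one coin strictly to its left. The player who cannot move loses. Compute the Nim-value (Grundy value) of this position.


Coins: H H H H H T T H T H T H H
Key fact: a single head at position k behaves exactly like a Nim heap of size k (turning it to T and optionally flipping a coin at j < k corresponds to moving the heap from k to j, or to 0), and heads combine as a disjunctive sum (two heads at the same place would cancel, matching j XOR j = 0). So the Nim-value is the XOR of the 1-indexed positions of the heads.
Face-up positions (1-indexed): [1, 2, 3, 4, 5, 8, 10, 12, 13]
XOR 0 with 1: 0 XOR 1 = 1
XOR 1 with 2: 1 XOR 2 = 3
XOR 3 with 3: 3 XOR 3 = 0
XOR 0 with 4: 0 XOR 4 = 4
XOR 4 with 5: 4 XOR 5 = 1
XOR 1 with 8: 1 XOR 8 = 9
XOR 9 with 10: 9 XOR 10 = 3
XOR 3 with 12: 3 XOR 12 = 15
XOR 15 with 13: 15 XOR 13 = 2
Nim-value = 2

2


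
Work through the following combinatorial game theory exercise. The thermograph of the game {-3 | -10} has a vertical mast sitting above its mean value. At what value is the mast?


Game = {-3 | -10}, a switch {a | b} with numbers a > b.
Its thermograph has left wall a - t and right wall b + t, which meet at t = (a - b)/2, where both equal (a + b)/2. So the mast (mean value) is at (a + b)/2.
Mean = (-3 + (-10))/2 = -13/2 = -13/2

-13/2


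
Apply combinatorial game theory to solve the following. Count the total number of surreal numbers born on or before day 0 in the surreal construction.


Day 0: {|} = 0 is born. Count = 1.
Day n: the number of surreal numbers born by day n is 2^(n+1) - 1.
By day 0: 2^1 - 1 = 1
By day 0: 1 surreal numbers.

1


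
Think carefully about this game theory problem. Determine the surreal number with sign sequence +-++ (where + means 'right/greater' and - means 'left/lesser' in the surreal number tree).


Sign expansion: +-++
Rule: track bounds (lo, hi), initially (-inf, +inf). On '+', the current value becomes lo and we move to the simplest number in (value, hi): value + 1 if hi = +inf, otherwise the midpoint (value + hi)/2. On '-', the current value becomes hi and we move to value - 1 if lo = -inf, otherwise the midpoint (lo + value)/2.
Start at 0.
Step 1: sign = +, move right. Bounds: (0, +inf). Value = 1
Step 2: sign = -, move left. Bounds: (0, 1). Value = 1/2
Step 3: sign = +, move right. Bounds: (1/2, 1). Value = 3/4
Step 4: sign = +, move right. Bounds: (3/4, 1). Value = 7/8
The surreal number with sign expansion +-++ is 7/8.

7/8


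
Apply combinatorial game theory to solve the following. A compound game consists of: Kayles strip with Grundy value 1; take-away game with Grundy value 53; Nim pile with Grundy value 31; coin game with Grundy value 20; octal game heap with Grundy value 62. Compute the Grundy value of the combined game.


By the Sprague-Grundy theorem, the Grundy value of a sum of games is the XOR of individual Grundy values.
Kayles strip: Grundy value = 1. Running XOR: 0 XOR 1 = 1
take-away game: Grundy value = 53. Running XOR: 1 XOR 53 = 52
Nim pile: Grundy value = 31. Running XOR: 52 XOR 31 = 43
coin game: Grundy value = 20. Running XOR: 43 XOR 20 = 63
octal game heap: Grundy value = 62. Running XOR: 63 XOR 62 = 1
The combined Grundy value is 1.

1


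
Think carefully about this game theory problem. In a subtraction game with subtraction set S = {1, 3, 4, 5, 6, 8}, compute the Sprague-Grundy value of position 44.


The subtraction set is S = {1, 3, 4, 5, 6, 8}.
G(k) = mex{ G(k - s) : s in S, s <= k }. We compute iteratively: G(0) = 0.
G(1) = mex({0}) = 1
G(2) = mex({1}) = 0
G(3) = mex({0}) = 1
G(4) = mex({0, 1}) = 2
G(5) = mex({0, 1, 2}) = 3
G(6) = mex({0, 1, 3}) = 2
G(7) = mex({0, 1, 2}) = 3
G(8) = mex({0, 1, 2, 3}) = 4
G(9) = mex({1, 2, 3, 4}) = 0
G(10) = mex({0, 2, 3}) = 1
G(11) = mex({1, 2, 3, 4}) = 0
G(12) = mex({0, 2, 3, 4}) = 1
G(13) = mex({0, 1, 3, 4}) = 2
G(14) = mex({0, 1, 2, 4}) = 3
G(15) = mex({0, 1, 3}) = 2
G(16) = mex({0, 1, 2, 4}) = 3
Observe that G(9)..G(16) = 0, 1, 0, 1, 2, 3, 2, 3 repeats G(0)..G(7) = 0, 1, 0, 1, 2, 3, 2, 3.
For k >= max(S) = 8, G(k) is determined by the previous 8 values G(k-8)..G(k-1); a window of 8 consecutive values has recurred shifted by 9, so by induction G(k + 9) = G(k) for all k >= 0: the sequence is periodic from the start with period 9.
One period: G(0..8) = 0, 1, 0, 1, 2, 3, 2, 3, 4.
44 mod 9 = 8, so G(44) = G(8) = 4.

4


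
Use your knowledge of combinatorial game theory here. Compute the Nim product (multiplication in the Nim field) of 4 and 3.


Nim multiplication is bilinear over XOR: (u XOR v) * w = (u*w) XOR (v*w).
So we split each operand into its bit components and XOR the pairwise Nim products.
4 = 4 (as XOR of powers of 2).
3 = 1 + 2 (as XOR of powers of 2).
Using the standard Nim-product table on single bits:
  2*2 = 3,   2*4 = 8,   2*8 = 12,
  4*4 = 6,   4*8 = 11,  8*8 = 13,
and  1*x = x (identity), k*l = l*k (commutative).
Pairwise Nim products:
  4 * 1 = 4
  4 * 2 = 8
XOR them: 4 XOR 8 = 12.
Result: 4 * 3 = 12 (in Nim).

12


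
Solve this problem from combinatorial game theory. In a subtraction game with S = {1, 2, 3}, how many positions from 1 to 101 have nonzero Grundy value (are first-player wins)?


Subtraction set S = {1, 2, 3}, so G(n) = n mod 4.
G(n) = 0 when n is a multiple of 4.
Multiples of 4 in [1, 101]: 25
N-positions (nonzero Grundy) = 101 - 25 = 76

76


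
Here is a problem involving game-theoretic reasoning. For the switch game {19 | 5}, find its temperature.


The game is {19 | 5}, a switch {a | b} with numbers a > b.
Cooling {a | b} by t gives {a - t | b + t}, which stops being hot when a - t = b + t, i.e. at t = (a - b)/2. So the temperature of a switch is (a - b)/2.
Temperature = (Left option - Right option) / 2
= (19 - (5)) / 2
= 14 / 2
= 7

7


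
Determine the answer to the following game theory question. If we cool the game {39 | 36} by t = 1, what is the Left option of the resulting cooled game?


Original game: {39 | 36} (a switch {a | b} with a > b).
Cooling by t (for t below the temperature (a - b)/2 = 3/2) taxes each move by t: {a | b} cooled by t is {a - t | b + t}.
Cooling amount: t = 1
Cooled Left option: 39 - 1 = 38
Cooled Right option: 36 + 1 = 37
Cooled game: {38 | 37}
Left option = 38

38


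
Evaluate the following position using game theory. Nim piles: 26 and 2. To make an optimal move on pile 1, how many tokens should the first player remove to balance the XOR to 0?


Piles: 26 and 2
Current XOR: 26 XOR 2 = 24 (non-zero, so this is an N-position).
To make the XOR zero, we need to find a move that balances the piles.
For pile 1 (size 26): target = 26 XOR 24 = 2
We reduce pile 1 from 26 to 2.
Tokens removed: 26 - 2 = 24
Verification: 2 XOR 2 = 0

24


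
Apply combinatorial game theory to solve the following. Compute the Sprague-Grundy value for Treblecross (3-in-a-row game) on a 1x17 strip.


Treblecross: place X on empty cells; 3-in-a-row wins.
Playing within two cells of an existing X lets the opponent win at once, so sensible play treats the cells i-2..i+2 around each X as dead. The player left with no safe cell loses, so this is a normal-play take-away game on strips of safe cells.
Placing X at cell i (0-indexed) of a strip of k safe cells leaves independent strips of sizes max(0, i-2) and max(0, k-i-3). Hence G(k) = mex{ G(max(0,i-2)) XOR G(max(0,k-i-3)) : 0 <= i < k }, with G(0) = 0.
G(1): splits (0,0):0^0=0 -> mex({0}) = 1
G(2): splits (0,0):0^0=0 -> mex({0}) = 1
G(3): splits (0,0):0^0=0 -> mex({0}) = 1
G(4): splits (0,1):0^1=1 (0,0):0^0=0 -> mex({0, 1}) = 2
G(5): splits (0,2):0^1=1 (0,1):0^1=1 (0,0):0^0=0 -> mex({0, 1}) = 2
G(6) = mex({1}) = 0
G(7) = mex({0, 1, 2}) = 3
G(8) = mex({0, 1, 2}) = 3
G(9) = mex({0, 2}) = 1
G(10) = mex({0, 2, 3}) = 1
G(11) = mex({0, 3}) = 1
G(12) = mex({1, 3}) = 0
G(13) = mex({0, 1, 2, 3}) = 4
G(14) = mex({0, 1, 2}) = 3
G(15) = mex({0, 1, 2}) = 3
G(16) = mex({0, 1, 2, 4}) = 3
G(17) = mex({0, 1, 3, 4}) = 2
Therefore G(17) = 2.

2


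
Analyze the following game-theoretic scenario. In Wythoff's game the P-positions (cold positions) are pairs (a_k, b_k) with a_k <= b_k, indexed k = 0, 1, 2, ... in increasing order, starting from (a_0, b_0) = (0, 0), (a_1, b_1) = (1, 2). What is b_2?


By Wythoff's theorem, a_k = floor(k * phi) and b_k = floor(k * phi^2) = a_k + k, where phi = (1 + sqrt(5))/2 is the golden ratio.
phi = (1 + sqrt(5))/2 = 1.618034
phi^2 = phi + 1 = 2.618034
k = 2
k * phi^2 = 2 * 2.618034 = 5.236068
b_2 = floor(k * phi^2) = 5 (check: a_2 + k = 3 + 2 = 5)

5


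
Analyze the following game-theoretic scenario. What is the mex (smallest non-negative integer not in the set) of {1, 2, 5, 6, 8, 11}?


Set = {1, 2, 5, 6, 8, 11}
0 is NOT in the set. This is the mex.
mex = 0

0


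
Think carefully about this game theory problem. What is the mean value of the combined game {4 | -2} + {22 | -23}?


G1 = {4 | -2}, G2 = {22 | -23}
Each is a switch {a | b} with numbers a > b; its mean value is (a + b)/2, and mean value is additive over game sums: m(G1 + G2) = m(G1) + m(G2).
Mean of G1 = (4 + (-2))/2 = 2/2 = 1
Mean of G2 = (22 + (-23))/2 = -1/2 = -1/2
Mean of G1 + G2 = 1 + -1/2 = 1/2

1/2


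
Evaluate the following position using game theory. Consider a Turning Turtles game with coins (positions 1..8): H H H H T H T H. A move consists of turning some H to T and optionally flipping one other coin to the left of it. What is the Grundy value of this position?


Coins: H H H H T H T H
Key fact: a single head at position k behaves exactly like a Nim heap of size k (turning it to T and optionally flipping a coin at j < k corresponds to moving the heap from k to j, or to 0), and heads combine as a disjunctive sum (two heads at the same place would cancel, matching j XOR j = 0). So the Nim-value is the XOR of the 1-indexed positions of the heads.
Face-up positions (1-indexed): [1, 2, 3, 4, 6, 8]
XOR 0 with 1: 0 XOR 1 = 1
XOR 1 with 2: 1 XOR 2 = 3
XOR 3 with 3: 3 XOR 3 = 0
XOR 0 with 4: 0 XOR 4 = 4
XOR 4 with 6: 4 XOR 6 = 2
XOR 2 with 8: 2 XOR 8 = 10
Nim-value = 10

10


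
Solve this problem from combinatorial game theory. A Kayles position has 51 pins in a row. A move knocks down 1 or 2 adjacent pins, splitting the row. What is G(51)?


Kayles: a move removes 1 or 2 adjacent pins from a contiguous row.
Removing pins from a row of k leaves two independent rows (a, b) with a + b = k - 1 (one pin) or a + b = k - 2 (two pins); an end removal gives a = 0.
By Sprague-Grundy, G(k) = mex{ G(a) XOR G(b) } over all these splits. G(0) = 0.
G(1): splits (0,0):0^0=0 -> mex({0}) = 1
G(2): splits (0,1):0^1=1 (0,0):0^0=0 -> mex({0, 1}) = 2
G(3): splits (0,2):0^2=2 (1,1):1^1=0 (0,1):0^1=1 -> mex({0, 1, 2}) = 3
G(4): splits (0,3):0^3=3 (1,2):1^2=3 (0,2):0^2=2 (1,1):1^1=0 -> mex({0, 2, 3}) = 1
G(5): splits (0,4):0^1=1 (1,3):1^3=2 (2,2):2^2=0 (0,3):0^3=3 (1,2):1^2=3 -> mex({0, 1, 2, 3}) = 4
G(6) = mex({0, 1, 2, 4}) = 3
G(7) = mex({0, 1, 3, 4, 5}) = 2
G(8) = mex({0, 2, 3, 5, 6}) = 1
G(9) = mex({0, 1, 2, 3, 6, 7}) = 4
G(10) = mex({0, 1, 3, 4, 5, 7}) = 2
G(11) = mex({0, 1, 2, 3, 4, 5}) = 6
G(12) = mex({0, 1, 2, 3, 5, 6, 7}) = 4
G(13) = mex({0, 2, 3, 4, 6, 7}) = 1
G(14) = mex({0, 1, 4, 5, 6, 7}) = 2
G(15) = mex({0, 1, 2, 3, 4, 5, 6}) = 7
G(16) = mex({0, 2, 3, 5, 6, 7}) = 1
G(17) = mex({0, 1, 2, 3, 5, 6, 7}) = 4
G(18) = mex({0, 1, 2, 4, 5, 6}) = 3
G(19) = mex({0, 1, 3, 4, 5, 7}) = 2
G(20) = mex({0, 2, 3, 4, 5, 6, 7}) = 1
G(21) = mex({0, 1, 2, 3, 5, 6, 7}) = 4
G(22) = mex({0, 1, 2, 3, 4, 5, 7}) = 6
G(23) = mex({0, 1, 2, 3, 4, 5, 6}) = 7
G(24) = mex({0, 1, 2, 3, 5, 6, 7}) = 4
G(25) = mex({0, 2, 3, 4, 6, 7}) = 1
G(26) = mex({0, 1, 3, 4, 5, 6, 7}) = 2
G(27) = mex({0, 1, 2, 3, 4, 5, 6, 7}) = 8
G(28) = mex({0, 1, 2, 3, 4, 6, 7, 8}) = 5
G(29) = mex({0, 1, 2, 3, 5, 6, 7, 8, 9}) = 4
G(30) = mex({0, 1, 2, 3, 4, 5, 6, 9, 10}) = 7
G(31) = mex({0, 1, 3, 4, 5, 7, 10, 11}) = 2
G(32) = mex({0, 2, 3, 4, 5, 6, 7, 9, 11}) = 1
G(33) = mex({0, 1, 2, 3, 4, 5, 6, 7, 9, 12}) = 8
G(34) = mex({0, 1, 2, 3, 4, 5, 7, 8, 11, 12}) = 6
G(35) = mex({0, 1, 2, 3, 4, 5, 6, 8, 9, 10, 11}) = 7
G(36) = mex({0, 1, 2, 3, 5, 6, 7, 9, 10}) = 4
G(37) = mex({0, 2, 3, 4, 6, 7, 9, 10, 11, 12}) = 1
G(38) = mex({0, 1, 3, 4, 5, 6, 7, 9, 10, 11, 12}) = 2
G(39) = mex({0, 1, 2, 4, 5, 6, 7, 9, 10, 12, 14}) = 3
G(40) = mex({0, 2, 3, 4, 6, 7, 11, 12, 14}) = 1
G(41) = mex({0, 1, 2, 3, 5, 6, 7, 9, 10, 11, 12}) = 4
G(42) = mex({0, 1, 2, 3, 4, 5, 6, 9, 10}) = 7
G(43) = mex({0, 1, 3, 4, 5, 7, 9, 10, 12, 15}) = 2
G(44) = mex({0, 2, 3, 4, 5, 6, 7, 9, 10, 12, 15}) = 1
G(45) = mex({0, 1, 2, 3, 4, 5, 6, 7, 9, 10, 12, 14}) = 8
G(46) = mex({0, 1, 3, 4, 5, 7, 8, 11, 12, 14}) = 2
G(47) = mex({0, 1, 2, 3, 4, 5, 6, 8, 9, 10, 11, 12}) = 7
G(48) = mex({0, 1, 2, 3, 5, 6, 7, 9, 10}) = 4
G(49) = mex({0, 2, 3, 4, 6, 7, 9, 10, 11, 12, 15}) = 1
G(50) = mex({0, 1, 4, 5, 6, 7, 9, 11, 12, 14, 15}) = 2
G(51) = mex({0, 1, 2, 3, 4, 5, 6, 7, 9, 12, 14, 15}) = 8
Therefore G(51) = 8.

8


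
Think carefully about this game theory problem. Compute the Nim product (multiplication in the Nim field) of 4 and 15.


Nim multiplication is bilinear over XOR: (u XOR v) * w = (u*w) XOR (v*w).
So we split each operand into its bit components and XOR the pairwise Nim products.
4 = 4 (as XOR of powers of 2).
15 = 1 + 2 + 4 + 8 (as XOR of powers of 2).
Using the standard Nim-product table on single bits:
  2*2 = 3,   2*4 = 8,   2*8 = 12,
  4*4 = 6,   4*8 = 11,  8*8 = 13,
and  1*x = x (identity), k*l = l*k (commutative).
Pairwise Nim products:
  4 * 1 = 4
  4 * 2 = 8
  4 * 4 = 6
  4 * 8 = 11
XOR them: 4 XOR 8 XOR 6 XOR 11 = 1.
Result: 4 * 15 = 1 (in Nim).

1


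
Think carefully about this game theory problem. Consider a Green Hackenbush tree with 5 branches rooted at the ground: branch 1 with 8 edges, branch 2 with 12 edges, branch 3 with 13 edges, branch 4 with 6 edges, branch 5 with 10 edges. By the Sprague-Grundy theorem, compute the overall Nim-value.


The tree has 5 branches from the ground vertex.
In Green Hackenbush, the Nim-value of a simple path of length k is k.
Branch 1: length 8, Nim-value = 8
Branch 2: length 12, Nim-value = 12
Branch 3: length 13, Nim-value = 13
Branch 4: length 6, Nim-value = 6
Branch 5: length 10, Nim-value = 10
Total Nim-value = XOR of all branch values:
0 XOR 8 = 8
8 XOR 12 = 4
4 XOR 13 = 9
9 XOR 6 = 15
15 XOR 10 = 5
Nim-value of the tree = 5

5


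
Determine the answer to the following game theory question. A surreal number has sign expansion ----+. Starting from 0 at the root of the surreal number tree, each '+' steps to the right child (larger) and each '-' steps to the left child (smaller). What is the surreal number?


Sign expansion: ----+
Rule: track bounds (lo, hi), initially (-inf, +inf). On '+', the current value becomes lo and we move to the simplest number in (value, hi): value + 1 if hi = +inf, otherwise the midpoint (value + hi)/2. On '-', the current value becomes hi and we move to value - 1 if lo = -inf, otherwise the midpoint (lo + value)/2.
Start at 0.
Step 1: sign = -, move left. Bounds: (-inf, 0). Value = -1
Step 2: sign = -, move left. Bounds: (-inf, -1). Value = -2
Step 3: sign = -, move left. Bounds: (-inf, -2). Value = -3
Step 4: sign = -, move left. Bounds: (-inf, -3). Value = -4
Step 5: sign = +, move right. Bounds: (-4, -3). Value = -7/2
The surreal number with sign expansion ----+ is -7/2.

-7/2


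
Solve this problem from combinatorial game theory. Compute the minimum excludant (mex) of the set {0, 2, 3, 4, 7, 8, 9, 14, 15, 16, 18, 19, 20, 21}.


Set = {0, 2, 3, 4, 7, 8, 9, 14, 15, 16, 18, 19, 20, 21}
0 is in the set.
1 is NOT in the set. This is the mex.
mex = 1

1


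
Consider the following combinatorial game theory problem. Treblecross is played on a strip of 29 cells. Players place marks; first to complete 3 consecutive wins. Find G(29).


Treblecross: place X on empty cells; 3-in-a-row wins.
Playing within two cells of an existing X lets the opponent win at once, so sensible play treats the cells i-2..i+2 around each X as dead. The player left with no safe cell loses, so this is a normal-play take-away game on strips of safe cells.
Placing X at cell i (0-indexed) of a strip of k safe cells leaves independent strips of sizes max(0, i-2) and max(0, k-i-3). Hence G(k) = mex{ G(max(0,i-2)) XOR G(max(0,k-i-3)) : 0 <= i < k }, with G(0) = 0.
G(1): splits (0,0):0^0=0 -> mex({0}) = 1
G(2): splits (0,0):0^0=0 -> mex({0}) = 1
G(3): splits (0,0):0^0=0 -> mex({0}) = 1
G(4): splits (0,1):0^1=1 (0,0):0^0=0 -> mex({0, 1}) = 2
G(5): splits (0,2):0^1=1 (0,1):0^1=1 (0,0):0^0=0 -> mex({0, 1}) = 2
G(6) = mex({1}) = 0
G(7) = mex({0, 1, 2}) = 3
G(8) = mex({0, 1, 2}) = 3
G(9) = mex({0, 2}) = 1
G(10) = mex({0, 2, 3}) = 1
G(11) = mex({0, 3}) = 1
G(12) = mex({1, 3}) = 0
G(13) = mex({0, 1, 2, 3}) = 4
G(14) = mex({0, 1, 2}) = 3
G(15) = mex({0, 1, 2}) = 3
G(16) = mex({0, 1, 2, 4}) = 3
G(17) = mex({0, 1, 3, 4}) = 2
G(18) = mex({0, 1, 3, 4}) = 2
G(19) = mex({0, 1, 3, 5}) = 2
G(20) = mex({0, 1, 2, 3, 5}) = 4
G(21) = mex({0, 1, 2, 3, 5}) = 4
G(22) = mex({1, 2, 6}) = 0
G(23) = mex({0, 1, 2, 3, 4, 6}) = 5
G(24) = mex({0, 1, 2, 3, 4}) = 5
G(25) = mex({0, 1, 3, 4, 7}) = 2
G(26) = mex({0, 1, 3, 4, 5, 7}) = 2
G(27) = mex({0, 1, 3, 5}) = 2
G(28) = mex({0, 1, 2, 5}) = 3
G(29) = mex({0, 1, 2, 4, 5, 6}) = 3
Therefore G(29) = 3.

3


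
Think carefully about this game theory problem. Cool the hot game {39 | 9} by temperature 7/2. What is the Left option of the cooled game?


Original game: {39 | 9} (a switch {a | b} with a > b).
Cooling by t (for t below the temperature (a - b)/2 = 15) taxes each move by t: {a | b} cooled by t is {a - t | b + t}.
Cooling amount: t = 7/2
Cooled Left option: 39 - 7/2 = 71/2
Cooled Right option: 9 + 7/2 = 25/2
Cooled game: {71/2 | 25/2}
Left option = 71/2

71/2


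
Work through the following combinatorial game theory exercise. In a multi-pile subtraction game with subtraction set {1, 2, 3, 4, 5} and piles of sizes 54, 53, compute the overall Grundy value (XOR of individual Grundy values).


Subtraction set: {1, 2, 3, 4, 5}
For this subtraction set, G(n) = n mod 6 (period = max + 1 = 6).
Pile 1 (size 54): G(54) = 54 mod 6 = 0
Pile 2 (size 53): G(53) = 53 mod 6 = 5
Total Grundy value = XOR of all: 0 XOR 5 = 5

5


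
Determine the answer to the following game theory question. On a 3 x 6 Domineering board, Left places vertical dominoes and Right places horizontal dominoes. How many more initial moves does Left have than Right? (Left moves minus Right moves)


Board is 3 x 6 (rows x cols).
Left (vertical) placements: (rows-1) * cols = 2 * 6 = 12
Right (horizontal) placements: rows * (cols-1) = 3 * 5 = 15
Advantage = Left - Right = 12 - 15 = -3

-3


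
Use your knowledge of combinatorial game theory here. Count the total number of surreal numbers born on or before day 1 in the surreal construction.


Day 0: {|} = 0 is born. Count = 1.
Day n: the number of surreal numbers born by day n is 2^(n+1) - 1.
By day 0: 2^1 - 1 = 1
By day 1: 2^2 - 1 = 3
By day 1: 3 surreal numbers.

3


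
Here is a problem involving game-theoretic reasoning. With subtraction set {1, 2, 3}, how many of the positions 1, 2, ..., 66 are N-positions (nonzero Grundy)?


Subtraction set S = {1, 2, 3}, so G(n) = n mod 4.
G(n) = 0 when n is a multiple of 4.
Multiples of 4 in [1, 66]: 16
N-positions (nonzero Grundy) = 66 - 16 = 50

50
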